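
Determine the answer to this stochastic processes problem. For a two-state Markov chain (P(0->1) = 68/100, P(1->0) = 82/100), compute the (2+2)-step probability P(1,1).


P^4 = P^2 * P^2
Computing via matrix multiplication of the transition matrix.
Entry (1,1) of P^4 = 0.4875

0.4875


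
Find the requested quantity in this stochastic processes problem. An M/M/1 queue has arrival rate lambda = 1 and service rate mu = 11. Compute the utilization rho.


rho = lambda/mu
= 1/11
= 0.0909

0.0909


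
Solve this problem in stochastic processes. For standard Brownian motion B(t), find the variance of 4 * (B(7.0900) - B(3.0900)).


Var(alpha*(B(t)-B(s))) = alpha^2 * (t-s)
= 4^2 * (7.0900 - 3.0900)
= 16 * 4.0000
= 64.0000

64.0000


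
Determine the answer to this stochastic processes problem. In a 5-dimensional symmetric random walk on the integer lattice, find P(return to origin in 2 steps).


P(return in 2 steps) = P(reverse first step) = 1/(2d)
= 1/10
= 0.1000

0.1000


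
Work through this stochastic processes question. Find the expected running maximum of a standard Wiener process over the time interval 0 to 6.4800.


E(max B(s)) = sqrt(2t/pi)
= sqrt(2*6.4800/pi)
= sqrt(4.1253)
= 2.0311

2.0311


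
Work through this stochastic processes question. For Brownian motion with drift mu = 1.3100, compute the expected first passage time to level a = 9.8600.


Expected first passage time = a/mu
= 9.8600/1.3100
= 7.5267

7.5267


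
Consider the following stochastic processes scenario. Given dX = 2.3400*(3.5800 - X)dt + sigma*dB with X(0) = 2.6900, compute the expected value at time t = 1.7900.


E[X(t)] = mu + (X(0) - mu)*exp(-theta*t)
= 3.5800 + (2.6900 - 3.5800)*exp(-2.3400*1.7900)
= 3.5800 + -0.8900 * 0.0152
= 3.5665

3.5665


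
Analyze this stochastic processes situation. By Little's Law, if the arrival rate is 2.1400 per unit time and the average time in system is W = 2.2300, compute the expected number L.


Little's Law: L = lambda * W
= 2.1400 * 2.2300
= 4.7722

4.7722


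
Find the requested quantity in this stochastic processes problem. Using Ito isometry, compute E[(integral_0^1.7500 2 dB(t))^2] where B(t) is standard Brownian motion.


By Ito isometry: E[(int f dB)^2] = int f^2 dt
= 2^2 * 1.7500
= 4 * 1.7500 = 7.0000

7.0000


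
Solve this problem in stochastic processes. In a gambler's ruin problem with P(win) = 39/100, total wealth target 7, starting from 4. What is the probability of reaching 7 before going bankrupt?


Gambler's ruin formula:
r = q/p = 0.6100/0.3900 = 1.5641
P(win) = (1 - r^i)/(1 - r^N)
= (1 - 1.5641^4)/(1 - 1.5641^7)
= 0.2276

0.2276


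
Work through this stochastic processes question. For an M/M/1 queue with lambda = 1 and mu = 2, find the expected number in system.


rho = 1/2 = 0.5000
L = rho/(1-rho)
= 0.5000/0.5000
= 1.0000

1.0000


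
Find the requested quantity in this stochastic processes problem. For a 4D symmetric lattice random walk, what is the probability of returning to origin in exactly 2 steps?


P(return in 2 steps) = P(reverse first step) = 1/(2d)
= 1/8
= 0.1250

0.1250


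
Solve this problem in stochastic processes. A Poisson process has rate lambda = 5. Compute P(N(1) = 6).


P(N(t)=k) = (lambda*t)^k * exp(-lambda*t) / k!
lambda*t = 5
= 5^6 * exp(-5) / 6!
= 15625 * 0.0067 / 720
= 0.1462

0.1462


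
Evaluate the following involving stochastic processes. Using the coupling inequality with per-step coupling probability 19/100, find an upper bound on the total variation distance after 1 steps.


TV distance bound <= (1-delta)^n
= (1 - 0.1900)^1
= 0.8100^1
= 0.8100

0.8100


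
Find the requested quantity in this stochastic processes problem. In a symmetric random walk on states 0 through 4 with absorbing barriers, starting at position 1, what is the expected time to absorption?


For symmetric RW on 0,...,N with absorbing barriers, E(i) = i*(N-i)
E(1) = 1 * 3 = 3

3


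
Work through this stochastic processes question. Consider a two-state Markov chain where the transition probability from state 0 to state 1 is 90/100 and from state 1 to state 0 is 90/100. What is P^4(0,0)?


Computing P^4 by matrix multiplication.
P = [[0.1000, 0.9000], [0.9000, 0.1000]]
After raising P to the power 4:
P^4(0,0) = 0.7048

0.7048


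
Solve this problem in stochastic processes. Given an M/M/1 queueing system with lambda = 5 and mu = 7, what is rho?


rho = lambda/mu
= 5/7
= 0.7143

0.7143


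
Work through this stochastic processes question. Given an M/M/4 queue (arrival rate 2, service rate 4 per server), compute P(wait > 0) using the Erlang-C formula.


a = lambda/mu = 0.5000
rho = a/c = 0.1250
Erlang-C formula applied:
C(c,a) = 0.0018

0.0018


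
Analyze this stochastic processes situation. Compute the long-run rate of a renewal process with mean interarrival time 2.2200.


Long-run renewal rate = 1/E(X)
= 1/2.2200
= 0.4505

0.4505


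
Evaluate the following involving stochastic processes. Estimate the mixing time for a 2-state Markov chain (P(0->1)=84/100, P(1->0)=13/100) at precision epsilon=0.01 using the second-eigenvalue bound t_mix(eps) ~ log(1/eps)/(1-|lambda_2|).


lambda_2 = |1 - p01 - p10| = |1 - 0.8400 - 0.1300| = 0.0300
t_mix ~ log(1/eps)/(1 - |lambda_2|)
= log(100)/(1 - 0.0300) = 4.6052/0.9700
= 4.7476

4.7476


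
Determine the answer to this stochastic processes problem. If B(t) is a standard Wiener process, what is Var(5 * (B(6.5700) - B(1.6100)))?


Var(alpha*(B(t)-B(s))) = alpha^2 * (t-s)
= 5^2 * (6.5700 - 1.6100)
= 25 * 4.9600
= 124.0000

124.0000


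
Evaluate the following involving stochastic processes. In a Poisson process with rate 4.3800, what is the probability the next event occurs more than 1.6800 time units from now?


P(X > t) = exp(-lambda * t)
= exp(-4.3800 * 1.6800)
= exp(-7.3584) = 6.3722e-04

6.3722e-04


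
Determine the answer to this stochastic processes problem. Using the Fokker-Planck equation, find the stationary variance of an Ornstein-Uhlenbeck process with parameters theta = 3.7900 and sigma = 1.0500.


Stationary variance = sigma^2 / (2*theta)
= 1.0500^2 / (2*3.7900)
= 1.1025 / 7.5800
= 0.1454

0.1454


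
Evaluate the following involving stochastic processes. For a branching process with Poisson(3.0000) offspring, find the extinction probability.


Since mu = 3.0000 > 1, extinction prob q < 1.
Solve s = exp(mu*(s-1)) iteratively.
q = 0.0595

0.0595


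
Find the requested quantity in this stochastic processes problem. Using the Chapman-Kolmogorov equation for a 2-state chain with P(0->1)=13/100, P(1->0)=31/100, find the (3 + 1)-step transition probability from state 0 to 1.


P^4 = P^3 * P^1
Computing via matrix multiplication of the transition matrix.
Entry (0,1) of P^4 = 0.2664

0.2664


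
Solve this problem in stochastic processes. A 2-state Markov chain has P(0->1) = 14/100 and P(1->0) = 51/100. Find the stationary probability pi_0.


Stationary distribution: pi_0 = p10/(p01+p10), pi_1 = p01/(p01+p10)
p01 = 0.1400, p10 = 0.5100
pi_0 = 0.7846

0.7846


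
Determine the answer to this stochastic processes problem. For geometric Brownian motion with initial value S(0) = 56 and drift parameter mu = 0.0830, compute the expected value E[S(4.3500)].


E[S(t)] = S(0) * exp(mu * t)
= 56 * exp(0.0830 * 4.3500)
= 56 * 1.4348
= 80.3508

80.3508


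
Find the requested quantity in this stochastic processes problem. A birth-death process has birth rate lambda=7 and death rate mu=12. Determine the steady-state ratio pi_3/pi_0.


For birth-death process, pi_n/pi_0 = (lambda/mu)^n
= (7/12)^3
= 0.1985

0.1985


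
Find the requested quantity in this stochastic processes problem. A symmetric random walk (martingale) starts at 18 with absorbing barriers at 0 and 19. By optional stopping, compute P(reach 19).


By optional stopping theorem: E(M at tau) = M(0) = 18
P(hit 19)*19 + P(hit 0)*0 = 18
P(hit 19) = (18 - 0)/(19 - 0) = 18/19 = 0.9474

0.9474


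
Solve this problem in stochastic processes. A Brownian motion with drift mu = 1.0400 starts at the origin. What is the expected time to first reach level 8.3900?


Expected first passage time = a/mu
= 8.3900/1.0400
= 8.0673

8.0673


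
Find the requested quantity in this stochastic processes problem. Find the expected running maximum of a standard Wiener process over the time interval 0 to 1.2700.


E(max B(s)) = sqrt(2t/pi)
= sqrt(2*1.2700/pi)
= sqrt(0.8085)
= 0.8992

0.8992


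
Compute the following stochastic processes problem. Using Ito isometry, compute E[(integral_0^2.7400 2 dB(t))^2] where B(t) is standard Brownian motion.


By Ito isometry: E[(int f dB)^2] = int f^2 dt
= 2^2 * 2.7400
= 4 * 2.7400 = 10.9600

10.9600


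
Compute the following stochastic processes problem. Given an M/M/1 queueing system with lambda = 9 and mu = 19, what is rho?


rho = lambda/mu
= 9/19
= 0.4737

0.4737


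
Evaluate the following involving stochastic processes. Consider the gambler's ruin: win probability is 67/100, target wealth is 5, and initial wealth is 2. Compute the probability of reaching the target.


Gambler's ruin formula:
r = q/p = 0.3300/0.6700 = 0.4925
P(win) = (1 - r^i)/(1 - r^N)
= (1 - 0.4925^2)/(1 - 0.4925^5)
= 0.7800

0.7800


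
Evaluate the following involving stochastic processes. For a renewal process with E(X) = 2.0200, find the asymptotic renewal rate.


Long-run renewal rate = 1/E(X)
= 1/2.0200
= 0.4950

0.4950


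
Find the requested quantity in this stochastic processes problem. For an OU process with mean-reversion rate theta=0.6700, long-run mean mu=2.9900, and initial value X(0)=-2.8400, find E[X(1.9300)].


E[X(t)] = mu + (X(0) - mu)*exp(-theta*t)
= 2.9900 + (-2.8400 - 2.9900)*exp(-0.6700*1.9300)
= 2.9900 + -5.8300 * 0.2744
= 1.3901

1.3901


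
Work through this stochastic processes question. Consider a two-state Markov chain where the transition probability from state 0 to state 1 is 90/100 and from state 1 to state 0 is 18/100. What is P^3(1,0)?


Computing P^3 by matrix multiplication.
P = [[0.1000, 0.9000], [0.1800, 0.8200]]
After raising P to the power 3:
P^3(1,0) = 0.1668

0.1668


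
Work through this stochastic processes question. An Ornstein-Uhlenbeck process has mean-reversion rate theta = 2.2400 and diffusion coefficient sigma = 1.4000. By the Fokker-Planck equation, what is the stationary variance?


Stationary variance = sigma^2 / (2*theta)
= 1.4000^2 / (2*2.2400)
= 1.9600 / 4.4800
= 0.4375

0.4375


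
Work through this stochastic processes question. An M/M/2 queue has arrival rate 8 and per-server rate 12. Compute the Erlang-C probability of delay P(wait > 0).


a = lambda/mu = 0.6667
rho = a/c = 0.3333
Erlang-C formula applied:
C(c,a) = 0.1667

0.1667


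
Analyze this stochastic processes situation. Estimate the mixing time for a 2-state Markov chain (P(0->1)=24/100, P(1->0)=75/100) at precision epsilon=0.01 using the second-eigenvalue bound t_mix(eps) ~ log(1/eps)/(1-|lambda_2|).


lambda_2 = |1 - p01 - p10| = |1 - 0.2400 - 0.7500| = 0.0100
t_mix ~ log(1/eps)/(1 - |lambda_2|)
= log(100)/(1 - 0.0100) = 4.6052/0.9900
= 4.6517

4.6517


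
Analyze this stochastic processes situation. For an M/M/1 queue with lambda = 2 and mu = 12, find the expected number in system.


rho = 2/12 = 0.1667
L = rho/(1-rho)
= 0.1667/0.8333
= 0.2000

0.2000


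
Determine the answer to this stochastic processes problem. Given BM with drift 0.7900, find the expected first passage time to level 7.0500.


Expected first passage time = a/mu
= 7.0500/0.7900
= 8.9241

8.9241


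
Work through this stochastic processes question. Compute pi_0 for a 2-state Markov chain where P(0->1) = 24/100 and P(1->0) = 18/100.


Stationary distribution: pi_0 = p10/(p01+p10), pi_1 = p01/(p01+p10)
p01 = 0.2400, p10 = 0.1800
pi_0 = 0.4286

0.4286


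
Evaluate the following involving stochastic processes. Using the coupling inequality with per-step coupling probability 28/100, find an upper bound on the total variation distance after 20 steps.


TV distance bound <= (1-delta)^n
= (1 - 0.2800)^20
= 0.7200^20
= 0.0014

0.0014


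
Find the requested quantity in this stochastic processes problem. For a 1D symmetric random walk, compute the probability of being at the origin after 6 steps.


P(S(6) = 0) = C(6,3) / 4^3
= 20 / 64
= 0.3125

0.3125


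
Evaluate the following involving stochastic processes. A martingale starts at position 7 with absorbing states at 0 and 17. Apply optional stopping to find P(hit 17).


By optional stopping theorem: E(M at tau) = M(0) = 7
P(hit 17)*17 + P(hit 0)*0 = 7
P(hit 17) = (7 - 0)/(17 - 0) = 7/17 = 0.4118

0.4118


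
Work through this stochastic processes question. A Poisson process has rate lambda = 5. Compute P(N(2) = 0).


P(N(t)=k) = (lambda*t)^k * exp(-lambda*t) / k!
lambda*t = 10
= 10^0 * exp(-10) / 0!
= 1 * 4.5400e-05 / 1
= 4.5400e-05

4.5400e-05


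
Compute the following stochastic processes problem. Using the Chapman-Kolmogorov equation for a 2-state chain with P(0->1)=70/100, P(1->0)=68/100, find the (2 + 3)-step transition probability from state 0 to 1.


P^5 = P^2 * P^3
Computing via matrix multiplication of the transition matrix.
Entry (0,1) of P^5 = 0.5113

0.5113


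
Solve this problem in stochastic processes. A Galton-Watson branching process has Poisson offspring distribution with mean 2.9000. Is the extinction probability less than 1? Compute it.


Since mu = 2.9000 > 1, extinction prob q < 1.
Solve s = exp(mu*(s-1)) iteratively.
q = 0.0668

0.0668


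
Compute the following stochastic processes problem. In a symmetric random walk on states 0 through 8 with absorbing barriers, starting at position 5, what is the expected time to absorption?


For symmetric RW on 0,...,N with absorbing barriers, E(i) = i*(N-i)
E(5) = 5 * 3 = 15

15


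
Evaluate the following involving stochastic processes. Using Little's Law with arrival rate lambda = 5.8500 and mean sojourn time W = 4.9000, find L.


Little's Law: L = lambda * W
= 5.8500 * 4.9000
= 28.6650

28.6650


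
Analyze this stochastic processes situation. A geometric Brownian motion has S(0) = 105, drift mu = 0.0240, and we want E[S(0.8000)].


E[S(t)] = S(0) * exp(mu * t)
= 105 * exp(0.0240 * 0.8000)
= 105 * 1.0194
= 107.0355

107.0355


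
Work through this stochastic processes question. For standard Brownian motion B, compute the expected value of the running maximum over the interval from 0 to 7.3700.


E(max B(s)) = sqrt(2t/pi)
= sqrt(2*7.3700/pi)
= sqrt(4.6919)
= 2.1661

2.1661


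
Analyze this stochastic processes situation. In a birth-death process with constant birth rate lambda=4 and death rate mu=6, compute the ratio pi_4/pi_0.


For birth-death process, pi_n/pi_0 = (lambda/mu)^n
= (4/6)^4
= 0.1975

0.1975


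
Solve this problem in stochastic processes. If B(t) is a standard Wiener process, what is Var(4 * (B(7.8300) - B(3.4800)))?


Var(alpha*(B(t)-B(s))) = alpha^2 * (t-s)
= 4^2 * (7.8300 - 3.4800)
= 16 * 4.3500
= 69.6000

69.6000


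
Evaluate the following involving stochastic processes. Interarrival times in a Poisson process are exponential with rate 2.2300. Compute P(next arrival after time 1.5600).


P(X > t) = exp(-lambda * t)
= exp(-2.2300 * 1.5600)
= exp(-3.4788) = 0.0308

0.0308


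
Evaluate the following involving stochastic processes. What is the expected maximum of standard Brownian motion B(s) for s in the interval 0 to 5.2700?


E(max B(s)) = sqrt(2t/pi)
= sqrt(2*5.2700/pi)
= sqrt(3.3550)
= 1.8317

1.8317


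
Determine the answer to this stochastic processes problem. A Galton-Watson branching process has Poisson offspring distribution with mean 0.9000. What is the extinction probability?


Since mu = 0.9000 <= 1, extinction probability = 1.

1.0000


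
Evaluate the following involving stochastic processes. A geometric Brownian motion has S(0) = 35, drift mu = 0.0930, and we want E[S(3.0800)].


E[S(t)] = S(0) * exp(mu * t)
= 35 * exp(0.0930 * 3.0800)
= 35 * 1.3317
= 46.6087

46.6087


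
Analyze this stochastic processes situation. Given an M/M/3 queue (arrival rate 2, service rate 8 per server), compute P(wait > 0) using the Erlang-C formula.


a = lambda/mu = 0.2500
rho = a/c = 0.0833
Erlang-C formula applied:
C(c,a) = 0.0022

0.0022


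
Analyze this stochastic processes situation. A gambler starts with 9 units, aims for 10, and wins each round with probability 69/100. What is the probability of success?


Gambler's ruin formula:
r = q/p = 0.3100/0.6900 = 0.4493
P(win) = (1 - r^i)/(1 - r^N)
= (1 - 0.4493^9)/(1 - 0.4493^10)
= 0.9996

0.9996


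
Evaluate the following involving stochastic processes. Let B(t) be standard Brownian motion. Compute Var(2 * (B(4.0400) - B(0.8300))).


Var(alpha*(B(t)-B(s))) = alpha^2 * (t-s)
= 2^2 * (4.0400 - 0.8300)
= 4 * 3.2100
= 12.8400

12.8400


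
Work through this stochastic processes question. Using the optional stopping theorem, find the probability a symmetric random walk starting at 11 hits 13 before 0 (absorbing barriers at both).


By optional stopping theorem: E(M at tau) = M(0) = 11
P(hit 13)*13 + P(hit 0)*0 = 11
P(hit 13) = (11 - 0)/(13 - 0) = 11/13 = 0.8462

0.8462


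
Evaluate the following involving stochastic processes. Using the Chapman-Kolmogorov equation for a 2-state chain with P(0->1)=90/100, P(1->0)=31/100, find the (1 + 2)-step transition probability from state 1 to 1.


P^3 = P^1 * P^2
Computing via matrix multiplication of the transition matrix.
Entry (1,1) of P^3 = 0.7414

0.7414


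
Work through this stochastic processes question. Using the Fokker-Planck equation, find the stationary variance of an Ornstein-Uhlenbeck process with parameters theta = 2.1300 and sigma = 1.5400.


Stationary variance = sigma^2 / (2*theta)
= 1.5400^2 / (2*2.1300)
= 2.3716 / 4.2600
= 0.5567

0.5567


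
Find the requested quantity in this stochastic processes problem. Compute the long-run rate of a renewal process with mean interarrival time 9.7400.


Long-run renewal rate = 1/E(X)
= 1/9.7400
= 0.1027

0.1027


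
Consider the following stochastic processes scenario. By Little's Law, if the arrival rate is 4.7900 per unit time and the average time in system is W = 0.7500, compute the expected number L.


Little's Law: L = lambda * W
= 4.7900 * 0.7500
= 3.5925

3.5925


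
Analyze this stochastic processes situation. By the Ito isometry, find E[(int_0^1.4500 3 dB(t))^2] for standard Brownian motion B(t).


By Ito isometry: E[(int f dB)^2] = int f^2 dt
= 3^2 * 1.4500
= 9 * 1.4500 = 13.0500

13.0500


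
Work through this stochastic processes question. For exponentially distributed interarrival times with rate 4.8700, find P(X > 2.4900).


P(X > t) = exp(-lambda * t)
= exp(-4.8700 * 2.4900)
= exp(-12.1263) = 5.4152e-06

5.4152e-06


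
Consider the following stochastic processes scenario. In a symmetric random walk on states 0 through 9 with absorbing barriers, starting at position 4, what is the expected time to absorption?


For symmetric RW on 0,...,N with absorbing barriers, E(i) = i*(N-i)
E(4) = 4 * 5 = 20

20


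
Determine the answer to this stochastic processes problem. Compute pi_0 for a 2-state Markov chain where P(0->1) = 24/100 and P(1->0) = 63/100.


Stationary distribution: pi_0 = p10/(p01+p10), pi_1 = p01/(p01+p10)
p01 = 0.2400, p10 = 0.6300
pi_0 = 0.7241

0.7241


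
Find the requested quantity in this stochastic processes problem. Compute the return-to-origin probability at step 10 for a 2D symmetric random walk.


P = C(10,5)^2 / 4^10
= 252^2 / 1048576
= 63504 / 1048576
= 0.0606

0.0606


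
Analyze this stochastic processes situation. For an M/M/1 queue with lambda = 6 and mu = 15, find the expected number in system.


rho = 6/15 = 0.4000
L = rho/(1-rho)
= 0.4000/0.6000
= 0.6667

0.6667


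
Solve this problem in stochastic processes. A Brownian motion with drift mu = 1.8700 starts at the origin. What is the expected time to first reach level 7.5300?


Expected first passage time = a/mu
= 7.5300/1.8700
= 4.0267

4.0267


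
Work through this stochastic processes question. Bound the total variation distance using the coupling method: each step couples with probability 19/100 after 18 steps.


TV distance bound <= (1-delta)^n
= (1 - 0.1900)^18
= 0.8100^18
= 0.0225

0.0225


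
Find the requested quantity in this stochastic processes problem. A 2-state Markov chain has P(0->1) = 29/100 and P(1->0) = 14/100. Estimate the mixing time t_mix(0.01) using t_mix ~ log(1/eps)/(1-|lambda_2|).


lambda_2 = |1 - p01 - p10| = |1 - 0.2900 - 0.1400| = 0.5700
t_mix ~ log(1/eps)/(1 - |lambda_2|)
= log(100)/(1 - 0.5700) = 4.6052/0.4300
= 10.7097

10.7097


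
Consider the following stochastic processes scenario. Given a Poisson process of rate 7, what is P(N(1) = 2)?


P(N(t)=k) = (lambda*t)^k * exp(-lambda*t) / k!
lambda*t = 7
= 7^2 * exp(-7) / 2!
= 49 * 9.1188e-04 / 2
= 0.0223

0.0223


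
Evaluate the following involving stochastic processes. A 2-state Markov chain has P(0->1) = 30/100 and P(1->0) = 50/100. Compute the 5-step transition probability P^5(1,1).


Computing P^5 by matrix multiplication.
P = [[0.7000, 0.3000], [0.5000, 0.5000]]
After raising P to the power 5:
P^5(1,1) = 0.3752

0.3752


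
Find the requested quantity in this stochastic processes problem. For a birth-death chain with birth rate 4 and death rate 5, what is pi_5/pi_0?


For birth-death process, pi_n/pi_0 = (lambda/mu)^n
= (4/5)^5
= 0.3277

0.3277


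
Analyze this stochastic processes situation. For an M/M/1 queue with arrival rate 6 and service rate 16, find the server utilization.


rho = lambda/mu
= 6/16
= 0.3750

0.3750


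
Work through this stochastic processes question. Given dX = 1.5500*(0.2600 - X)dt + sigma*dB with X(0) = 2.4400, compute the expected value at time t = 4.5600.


E[X(t)] = mu + (X(0) - mu)*exp(-theta*t)
= 0.2600 + (2.4400 - 0.2600)*exp(-1.5500*4.5600)
= 0.2600 + 2.1800 * 8.5194e-04
= 0.2619

0.2619


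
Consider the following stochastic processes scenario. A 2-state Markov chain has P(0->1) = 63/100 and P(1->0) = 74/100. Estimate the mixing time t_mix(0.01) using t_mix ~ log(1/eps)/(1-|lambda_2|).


lambda_2 = |1 - p01 - p10| = |1 - 0.6300 - 0.7400| = 0.3700
t_mix ~ log(1/eps)/(1 - |lambda_2|)
= log(100)/(1 - 0.3700) = 4.6052/0.6300
= 7.3098

7.3098


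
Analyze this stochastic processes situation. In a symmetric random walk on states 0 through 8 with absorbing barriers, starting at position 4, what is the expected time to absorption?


For symmetric RW on 0,...,N with absorbing barriers, E(i) = i*(N-i)
E(4) = 4 * 4 = 16

16


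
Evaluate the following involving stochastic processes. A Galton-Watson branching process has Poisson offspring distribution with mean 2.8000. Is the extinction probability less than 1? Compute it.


Since mu = 2.8000 > 1, extinction prob q < 1.
Solve s = exp(mu*(s-1)) iteratively.
q = 0.0750

0.0750


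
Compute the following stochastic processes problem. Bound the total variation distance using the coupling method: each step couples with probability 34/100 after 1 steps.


TV distance bound <= (1-delta)^n
= (1 - 0.3400)^1
= 0.6600^1
= 0.6600

0.6600


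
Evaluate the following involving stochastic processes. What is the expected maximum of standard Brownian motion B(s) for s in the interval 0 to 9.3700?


E(max B(s)) = sqrt(2t/pi)
= sqrt(2*9.3700/pi)
= sqrt(5.9651)
= 2.4424

2.4424


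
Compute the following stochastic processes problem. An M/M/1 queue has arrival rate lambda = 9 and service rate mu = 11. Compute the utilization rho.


rho = lambda/mu
= 9/11
= 0.8182

0.8182


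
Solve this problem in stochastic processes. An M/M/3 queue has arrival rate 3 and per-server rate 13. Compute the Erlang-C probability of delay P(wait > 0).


a = lambda/mu = 0.2308
rho = a/c = 0.0769
Erlang-C formula applied:
C(c,a) = 0.0018

0.0018


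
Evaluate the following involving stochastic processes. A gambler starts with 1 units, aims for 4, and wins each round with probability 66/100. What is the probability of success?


Gambler's ruin formula:
r = q/p = 0.3400/0.6600 = 0.5152
P(win) = (1 - r^i)/(1 - r^N)
= (1 - 0.5152^1)/(1 - 0.5152^4)
= 0.5216

0.5216


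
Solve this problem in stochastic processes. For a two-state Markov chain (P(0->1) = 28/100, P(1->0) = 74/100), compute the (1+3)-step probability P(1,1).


P^4 = P^1 * P^3
Computing via matrix multiplication of the transition matrix.
Entry (1,1) of P^4 = 0.2745

0.2745


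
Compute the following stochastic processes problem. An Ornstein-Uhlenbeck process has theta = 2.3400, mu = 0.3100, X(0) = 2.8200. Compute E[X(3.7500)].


E[X(t)] = mu + (X(0) - mu)*exp(-theta*t)
= 0.3100 + (2.8200 - 0.3100)*exp(-2.3400*3.7500)
= 0.3100 + 2.5100 * 1.5455e-04
= 0.3104

0.3104


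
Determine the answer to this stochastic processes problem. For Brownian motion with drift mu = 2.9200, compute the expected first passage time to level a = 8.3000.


Expected first passage time = a/mu
= 8.3000/2.9200
= 2.8425

2.8425


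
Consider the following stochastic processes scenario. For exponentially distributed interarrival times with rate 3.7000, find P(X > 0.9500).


P(X > t) = exp(-lambda * t)
= exp(-3.7000 * 0.9500)
= exp(-3.5150) = 0.0297

0.0297


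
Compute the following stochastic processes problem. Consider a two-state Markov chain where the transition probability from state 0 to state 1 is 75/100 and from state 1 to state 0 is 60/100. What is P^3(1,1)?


Computing P^3 by matrix multiplication.
P = [[0.2500, 0.7500], [0.6000, 0.4000]]
After raising P to the power 3:
P^3(1,1) = 0.5365

0.5365


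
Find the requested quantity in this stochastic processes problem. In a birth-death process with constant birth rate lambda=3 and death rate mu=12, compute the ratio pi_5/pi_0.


For birth-death process, pi_n/pi_0 = (lambda/mu)^n
= (3/12)^5
= 9.7656e-04

9.7656e-04


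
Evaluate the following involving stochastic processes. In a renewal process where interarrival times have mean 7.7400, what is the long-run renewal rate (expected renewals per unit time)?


Long-run renewal rate = 1/E(X)
= 1/7.7400
= 0.1292

0.1292


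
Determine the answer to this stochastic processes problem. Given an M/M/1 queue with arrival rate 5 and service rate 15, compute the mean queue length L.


rho = 5/15 = 0.3333
L = rho/(1-rho)
= 0.3333/0.6667
= 0.5000

0.5000


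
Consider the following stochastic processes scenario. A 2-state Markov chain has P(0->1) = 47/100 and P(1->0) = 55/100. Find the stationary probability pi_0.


Stationary distribution: pi_0 = p10/(p01+p10), pi_1 = p01/(p01+p10)
p01 = 0.4700, p10 = 0.5500
pi_0 = 0.5392

0.5392


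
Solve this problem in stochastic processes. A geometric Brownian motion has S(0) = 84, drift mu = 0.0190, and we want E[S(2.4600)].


E[S(t)] = S(0) * exp(mu * t)
= 84 * exp(0.0190 * 2.4600)
= 84 * 1.0478
= 88.0194

88.0194


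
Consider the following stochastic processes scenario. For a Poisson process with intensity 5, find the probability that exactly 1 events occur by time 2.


P(N(t)=k) = (lambda*t)^k * exp(-lambda*t) / k!
lambda*t = 10
= 10^1 * exp(-10) / 1!
= 10 * 4.5400e-05 / 1
= 4.5400e-04

4.5400e-04


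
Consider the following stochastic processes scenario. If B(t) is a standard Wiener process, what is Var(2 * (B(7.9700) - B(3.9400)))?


Var(alpha*(B(t)-B(s))) = alpha^2 * (t-s)
= 2^2 * (7.9700 - 3.9400)
= 4 * 4.0300
= 16.1200

16.1200


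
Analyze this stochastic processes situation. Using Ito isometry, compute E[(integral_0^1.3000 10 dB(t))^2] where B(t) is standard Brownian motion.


By Ito isometry: E[(int f dB)^2] = int f^2 dt
= 10^2 * 1.3000
= 100 * 1.3000 = 130.0000

130.0000


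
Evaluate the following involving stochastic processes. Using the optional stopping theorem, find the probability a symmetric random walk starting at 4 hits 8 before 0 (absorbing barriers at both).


By optional stopping theorem: E(M at tau) = M(0) = 4
P(hit 8)*8 + P(hit 0)*0 = 4
P(hit 8) = (4 - 0)/(8 - 0) = 1/2 = 0.5000

0.5000


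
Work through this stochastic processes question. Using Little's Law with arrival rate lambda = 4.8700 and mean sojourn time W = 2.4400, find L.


Little's Law: L = lambda * W
= 4.8700 * 2.4400
= 11.8828

11.8828


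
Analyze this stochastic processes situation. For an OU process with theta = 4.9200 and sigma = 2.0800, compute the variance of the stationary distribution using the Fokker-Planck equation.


Stationary variance = sigma^2 / (2*theta)
= 2.0800^2 / (2*4.9200)
= 4.3264 / 9.8400
= 0.4397

0.4397


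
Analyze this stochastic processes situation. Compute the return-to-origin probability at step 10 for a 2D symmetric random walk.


P = C(10,5)^2 / 4^10
= 252^2 / 1048576
= 63504 / 1048576
= 0.0606

0.0606


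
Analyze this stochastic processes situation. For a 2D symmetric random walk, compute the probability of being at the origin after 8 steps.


P = C(8,4)^2 / 4^8
= 70^2 / 65536
= 4900 / 65536
= 0.0748

0.0748


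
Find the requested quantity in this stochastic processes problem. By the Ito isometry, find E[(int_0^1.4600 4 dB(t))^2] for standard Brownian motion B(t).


By Ito isometry: E[(int f dB)^2] = int f^2 dt
= 4^2 * 1.4600
= 16 * 1.4600 = 23.3600

23.3600


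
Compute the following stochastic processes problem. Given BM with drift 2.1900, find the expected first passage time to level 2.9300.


Expected first passage time = a/mu
= 2.9300/2.1900
= 1.3379

1.3379


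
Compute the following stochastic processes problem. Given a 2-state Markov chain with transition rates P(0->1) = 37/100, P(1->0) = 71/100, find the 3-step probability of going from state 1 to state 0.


Computing P^3 by matrix multiplication.
P = [[0.6300, 0.3700], [0.7100, 0.2900]]
After raising P to the power 3:
P^3(1,0) = 0.6577

0.6577


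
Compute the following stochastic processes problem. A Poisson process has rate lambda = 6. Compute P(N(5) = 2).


P(N(t)=k) = (lambda*t)^k * exp(-lambda*t) / k!
lambda*t = 30
= 30^2 * exp(-30) / 2!
= 900 * 9.3576e-14 / 2
= 4.2109e-11

4.2109e-11


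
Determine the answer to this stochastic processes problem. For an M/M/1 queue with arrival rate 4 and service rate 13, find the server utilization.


rho = lambda/mu
= 4/13
= 0.3077

0.3077


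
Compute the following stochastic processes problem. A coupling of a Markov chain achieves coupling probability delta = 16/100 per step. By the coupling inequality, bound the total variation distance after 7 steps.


TV distance bound <= (1-delta)^n
= (1 - 0.1600)^7
= 0.8400^7
= 0.2951

0.2951


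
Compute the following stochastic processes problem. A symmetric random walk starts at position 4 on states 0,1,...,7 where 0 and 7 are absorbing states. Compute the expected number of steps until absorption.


For symmetric RW on 0,...,N with absorbing barriers, E(i) = i*(N-i)
E(4) = 4 * 3 = 12

12


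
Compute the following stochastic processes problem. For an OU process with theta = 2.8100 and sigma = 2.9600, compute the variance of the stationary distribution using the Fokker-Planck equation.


Stationary variance = sigma^2 / (2*theta)
= 2.9600^2 / (2*2.8100)
= 8.7616 / 5.6200
= 1.5590

1.5590


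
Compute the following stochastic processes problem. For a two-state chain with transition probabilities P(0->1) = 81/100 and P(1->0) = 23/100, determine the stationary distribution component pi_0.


Stationary distribution: pi_0 = p10/(p01+p10), pi_1 = p01/(p01+p10)
p01 = 0.8100, p10 = 0.2300
pi_0 = 0.2212

0.2212


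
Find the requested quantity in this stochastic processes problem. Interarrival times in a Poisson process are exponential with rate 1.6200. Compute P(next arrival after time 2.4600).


P(X > t) = exp(-lambda * t)
= exp(-1.6200 * 2.4600)
= exp(-3.9852) = 0.0186

0.0186


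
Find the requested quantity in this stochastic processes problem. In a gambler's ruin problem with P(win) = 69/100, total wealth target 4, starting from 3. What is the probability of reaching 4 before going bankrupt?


Gambler's ruin formula:
r = q/p = 0.3100/0.6900 = 0.4493
P(win) = (1 - r^i)/(1 - r^N)
= (1 - 0.4493^3)/(1 - 0.4493^4)
= 0.9479

0.9479


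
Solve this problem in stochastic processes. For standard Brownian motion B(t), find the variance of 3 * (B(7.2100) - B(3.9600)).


Var(alpha*(B(t)-B(s))) = alpha^2 * (t-s)
= 3^2 * (7.2100 - 3.9600)
= 9 * 3.2500
= 29.2500

29.2500


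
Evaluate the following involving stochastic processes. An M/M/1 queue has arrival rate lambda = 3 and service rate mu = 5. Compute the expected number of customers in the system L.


rho = 3/5 = 0.6000
L = rho/(1-rho)
= 0.6000/0.4000
= 1.5000

1.5000


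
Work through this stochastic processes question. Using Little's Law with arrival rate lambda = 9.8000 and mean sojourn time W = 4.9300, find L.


Little's Law: L = lambda * W
= 9.8000 * 4.9300
= 48.3140

48.3140


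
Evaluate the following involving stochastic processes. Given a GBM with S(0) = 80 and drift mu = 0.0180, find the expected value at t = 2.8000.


E[S(t)] = S(0) * exp(mu * t)
= 80 * exp(0.0180 * 2.8000)
= 80 * 1.0517
= 84.1353

84.1353


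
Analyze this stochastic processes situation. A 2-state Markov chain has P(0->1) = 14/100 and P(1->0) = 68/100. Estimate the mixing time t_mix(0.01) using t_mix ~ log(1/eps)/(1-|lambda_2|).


lambda_2 = |1 - p01 - p10| = |1 - 0.1400 - 0.6800| = 0.1800
t_mix ~ log(1/eps)/(1 - |lambda_2|)
= log(100)/(1 - 0.1800) = 4.6052/0.8200
= 5.6161

5.6161


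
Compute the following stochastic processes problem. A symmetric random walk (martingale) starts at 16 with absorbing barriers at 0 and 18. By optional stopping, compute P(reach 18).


By optional stopping theorem: E(M at tau) = M(0) = 16
P(hit 18)*18 + P(hit 0)*0 = 16
P(hit 18) = (16 - 0)/(18 - 0) = 8/9 = 0.8889

0.8889


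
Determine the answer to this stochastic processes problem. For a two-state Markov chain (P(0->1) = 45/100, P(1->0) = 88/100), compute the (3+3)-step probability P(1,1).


P^6 = P^3 * P^3
Computing via matrix multiplication of the transition matrix.
Entry (1,1) of P^6 = 0.3392

0.3392


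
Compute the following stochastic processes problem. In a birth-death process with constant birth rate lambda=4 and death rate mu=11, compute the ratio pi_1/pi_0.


For birth-death process, pi_n/pi_0 = (lambda/mu)^n
= (4/11)^1
= 0.3636

0.3636


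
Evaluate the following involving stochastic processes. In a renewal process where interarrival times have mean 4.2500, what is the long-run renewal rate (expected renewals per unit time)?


Long-run renewal rate = 1/E(X)
= 1/4.2500
= 0.2353

0.2353


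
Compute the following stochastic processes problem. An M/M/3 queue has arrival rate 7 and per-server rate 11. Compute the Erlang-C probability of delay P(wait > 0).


a = lambda/mu = 0.6364
rho = a/c = 0.2121
Erlang-C formula applied:
C(c,a) = 0.0288

0.0288


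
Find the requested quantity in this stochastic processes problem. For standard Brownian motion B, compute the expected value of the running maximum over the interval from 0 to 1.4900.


E(max B(s)) = sqrt(2t/pi)
= sqrt(2*1.4900/pi)
= sqrt(0.9486)
= 0.9739

0.9739


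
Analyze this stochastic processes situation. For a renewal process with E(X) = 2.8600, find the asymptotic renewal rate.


Long-run renewal rate = 1/E(X)
= 1/2.8600
= 0.3497

0.3497


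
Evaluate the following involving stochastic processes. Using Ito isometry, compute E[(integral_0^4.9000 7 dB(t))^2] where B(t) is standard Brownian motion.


By Ito isometry: E[(int f dB)^2] = int f^2 dt
= 7^2 * 4.9000
= 49 * 4.9000 = 240.1000

240.1000


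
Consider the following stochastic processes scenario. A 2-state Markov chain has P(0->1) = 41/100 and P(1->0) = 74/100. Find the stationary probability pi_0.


Stationary distribution: pi_0 = p10/(p01+p10), pi_1 = p01/(p01+p10)
p01 = 0.4100, p10 = 0.7400
pi_0 = 0.6435

0.6435


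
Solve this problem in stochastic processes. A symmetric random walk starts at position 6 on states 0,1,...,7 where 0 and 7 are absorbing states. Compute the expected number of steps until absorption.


For symmetric RW on 0,...,N with absorbing barriers, E(i) = i*(N-i)
E(6) = 6 * 1 = 6

6


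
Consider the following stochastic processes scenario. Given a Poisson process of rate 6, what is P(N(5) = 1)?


P(N(t)=k) = (lambda*t)^k * exp(-lambda*t) / k!
lambda*t = 30
= 30^1 * exp(-30) / 1!
= 30 * 9.3576e-14 / 1
= 2.8073e-12

2.8073e-12


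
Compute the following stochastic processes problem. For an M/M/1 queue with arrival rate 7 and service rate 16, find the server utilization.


rho = lambda/mu
= 7/16
= 0.4375

0.4375


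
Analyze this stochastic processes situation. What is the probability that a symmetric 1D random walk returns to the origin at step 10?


P(S(10) = 0) = C(10,5) / 4^5
= 252 / 1024
= 0.2461

0.2461


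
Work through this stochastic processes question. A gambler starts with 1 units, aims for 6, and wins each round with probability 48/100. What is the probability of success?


Gambler's ruin formula:
r = q/p = 0.5200/0.4800 = 1.0833
P(win) = (1 - r^i)/(1 - r^N)
= (1 - 1.0833^1)/(1 - 1.0833^6)
= 0.1352

0.1352


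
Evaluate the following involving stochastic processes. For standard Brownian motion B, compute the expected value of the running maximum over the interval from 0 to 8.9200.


E(max B(s)) = sqrt(2t/pi)
= sqrt(2*8.9200/pi)
= sqrt(5.6786)
= 2.3830

2.3830


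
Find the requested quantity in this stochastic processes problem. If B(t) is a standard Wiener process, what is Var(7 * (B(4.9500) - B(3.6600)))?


Var(alpha*(B(t)-B(s))) = alpha^2 * (t-s)
= 7^2 * (4.9500 - 3.6600)
= 49 * 1.2900
= 63.2100

63.2100


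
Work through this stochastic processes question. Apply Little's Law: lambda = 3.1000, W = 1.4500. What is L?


Little's Law: L = lambda * W
= 3.1000 * 1.4500
= 4.4950

4.4950


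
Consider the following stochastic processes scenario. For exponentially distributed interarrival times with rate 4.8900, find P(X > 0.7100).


P(X > t) = exp(-lambda * t)
= exp(-4.8900 * 0.7100)
= exp(-3.4719) = 0.0311

0.0311


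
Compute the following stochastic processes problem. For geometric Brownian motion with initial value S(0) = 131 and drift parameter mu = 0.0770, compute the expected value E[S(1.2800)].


E[S(t)] = S(0) * exp(mu * t)
= 131 * exp(0.0770 * 1.2800)
= 131 * 1.1036
= 144.5691

144.5691


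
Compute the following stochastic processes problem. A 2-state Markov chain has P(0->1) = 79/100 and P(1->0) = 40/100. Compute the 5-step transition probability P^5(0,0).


Computing P^5 by matrix multiplication.
P = [[0.2100, 0.7900], [0.4000, 0.6000]]
After raising P to the power 5:
P^5(0,0) = 0.3360

0.3360


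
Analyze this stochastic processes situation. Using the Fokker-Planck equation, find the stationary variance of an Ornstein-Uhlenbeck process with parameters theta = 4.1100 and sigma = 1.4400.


Stationary variance = sigma^2 / (2*theta)
= 1.4400^2 / (2*4.1100)
= 2.0736 / 8.2200
= 0.2523

0.2523


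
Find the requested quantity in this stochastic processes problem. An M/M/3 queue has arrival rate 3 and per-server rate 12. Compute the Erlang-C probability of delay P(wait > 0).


a = lambda/mu = 0.2500
rho = a/c = 0.0833
Erlang-C formula applied:
C(c,a) = 0.0022

0.0022


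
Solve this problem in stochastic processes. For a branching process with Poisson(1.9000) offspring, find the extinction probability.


Since mu = 1.9000 > 1, extinction prob q < 1.
Solve s = exp(mu*(s-1)) iteratively.
q = 0.2328

0.2328


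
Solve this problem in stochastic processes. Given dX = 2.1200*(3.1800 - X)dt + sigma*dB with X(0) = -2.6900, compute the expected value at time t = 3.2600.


E[X(t)] = mu + (X(0) - mu)*exp(-theta*t)
= 3.1800 + (-2.6900 - 3.1800)*exp(-2.1200*3.2600)
= 3.1800 + -5.8700 * 9.9656e-04
= 3.1742

3.1742
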